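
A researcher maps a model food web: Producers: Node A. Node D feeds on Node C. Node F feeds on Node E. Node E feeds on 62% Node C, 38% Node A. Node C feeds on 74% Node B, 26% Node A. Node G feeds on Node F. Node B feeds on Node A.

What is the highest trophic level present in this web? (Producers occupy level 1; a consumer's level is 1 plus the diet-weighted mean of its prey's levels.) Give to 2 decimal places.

Node B: 1 + 1 = 2
Node C: 1 + (0.74×2 + 0.26×1) = 2.74
Node D: 1 + 2.74 = 3.74
Node E: 1 + (0.62×2.74 + 0.38×1) = 3.0788
Node F: 1 + 3.0788 = 4.0788
Node G: 1 + 4.0788 = 5.0788

5.08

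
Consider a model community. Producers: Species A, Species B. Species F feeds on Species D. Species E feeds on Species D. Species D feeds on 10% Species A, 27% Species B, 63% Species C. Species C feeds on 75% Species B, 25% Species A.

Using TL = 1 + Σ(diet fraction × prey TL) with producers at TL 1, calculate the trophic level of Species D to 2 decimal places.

2.63

Species C: 1 + (0.75×1 + 0.25×1) = 2
Species D: 1 + (0.1×1 + 0.27×1 + 0.63×2) = 2.63
Species E: 1 + 2.63 = 3.63
Species F: 1 + 2.63 = 3.63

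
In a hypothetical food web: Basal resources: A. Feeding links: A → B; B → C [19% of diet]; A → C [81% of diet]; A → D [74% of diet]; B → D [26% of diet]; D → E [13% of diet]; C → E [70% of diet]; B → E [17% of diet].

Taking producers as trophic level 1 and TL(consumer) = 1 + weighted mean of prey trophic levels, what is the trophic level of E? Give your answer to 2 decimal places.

B: 1 + 1 = 2
C: 1 + (0.19×2 + 0.81×1) = 2.19
D: 1 + (0.74×1 + 0.26×2) = 2.26
E: 1 + (0.13×2.26 + 0.7×2.19 + 0.17×2) = 3.1668

3.17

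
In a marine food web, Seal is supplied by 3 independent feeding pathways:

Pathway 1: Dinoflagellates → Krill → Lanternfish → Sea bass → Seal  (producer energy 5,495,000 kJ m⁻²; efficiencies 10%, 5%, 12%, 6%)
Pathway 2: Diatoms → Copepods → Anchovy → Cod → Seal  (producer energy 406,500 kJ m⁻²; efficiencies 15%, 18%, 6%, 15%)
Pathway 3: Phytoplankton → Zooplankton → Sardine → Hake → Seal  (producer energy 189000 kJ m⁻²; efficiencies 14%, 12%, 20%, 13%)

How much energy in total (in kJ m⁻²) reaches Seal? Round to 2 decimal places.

379.15 kJ m⁻²

Pathway 1: 5495000 × 0.1 × 0.05 × 0.12 × 0.06 = 197.82 kJ m⁻²
Pathway 2: 406500 × 0.15 × 0.18 × 0.06 × 0.15 = 98.7795 kJ m⁻²
Pathway 3: 189000 × 0.14 × 0.12 × 0.2 × 0.13 = 82.5552 kJ m⁻²
Total at Seal: 197.82 + 98.7795 + 82.5552 = 379.1547 kJ m⁻²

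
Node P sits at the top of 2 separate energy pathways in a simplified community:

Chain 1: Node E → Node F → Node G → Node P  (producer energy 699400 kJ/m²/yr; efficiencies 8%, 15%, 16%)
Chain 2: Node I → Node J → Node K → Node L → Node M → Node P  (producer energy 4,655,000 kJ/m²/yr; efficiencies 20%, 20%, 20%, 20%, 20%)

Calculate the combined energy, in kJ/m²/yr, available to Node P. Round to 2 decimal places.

2832.45 kJ/m²/yr

Chain 1: 699400 × 0.08 × 0.15 × 0.16 = 1342.848 kJ/m²/yr
Chain 2: 4655000 × 0.2 × 0.2 × 0.2 × 0.2 × 0.2 = 1489.6 kJ/m²/yr
Total at Node P: 1342.848 + 1489.6 = 2832.448 kJ/m²/yr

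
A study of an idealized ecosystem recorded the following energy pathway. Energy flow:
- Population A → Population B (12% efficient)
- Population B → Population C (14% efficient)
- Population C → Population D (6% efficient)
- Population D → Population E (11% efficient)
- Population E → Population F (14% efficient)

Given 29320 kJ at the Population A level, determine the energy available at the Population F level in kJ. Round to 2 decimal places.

Population B: 29320 × 0.12 = 3518.4 kJ
Population C: 3518.4 × 0.14 = 492.576 kJ
Population D: 492.576 × 0.06 = 29.55456 kJ
Population E: 29.55456 × 0.11 = 3.2510016 kJ
Population F: 3.2510016 × 0.14 = 0.455140224 kJ

0.46 kJ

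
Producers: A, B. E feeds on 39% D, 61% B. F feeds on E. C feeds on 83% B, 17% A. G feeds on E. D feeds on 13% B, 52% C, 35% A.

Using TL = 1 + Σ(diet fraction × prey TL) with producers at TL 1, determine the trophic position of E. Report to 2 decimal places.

C: 1 + (0.83×1 + 0.17×1) = 2
D: 1 + (0.13×1 + 0.52×2 + 0.35×1) = 2.52
E: 1 + (0.39×2.52 + 0.61×1) = 2.5928
F: 1 + 2.5928 = 3.5928
G: 1 + 2.5928 = 3.5928

2.59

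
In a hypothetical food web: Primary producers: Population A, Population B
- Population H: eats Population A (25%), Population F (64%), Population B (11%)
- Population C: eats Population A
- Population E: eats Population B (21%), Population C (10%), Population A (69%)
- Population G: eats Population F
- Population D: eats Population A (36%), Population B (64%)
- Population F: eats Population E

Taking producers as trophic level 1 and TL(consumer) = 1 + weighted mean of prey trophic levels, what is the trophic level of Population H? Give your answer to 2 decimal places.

Population C: 1 + 1 = 2
Population D: 1 + (0.36×1 + 0.64×1) = 2
Population E: 1 + (0.21×1 + 0.1×2 + 0.69×1) = 2.1
Population F: 1 + 2.1 = 3.1
Population G: 1 + 3.1 = 4.1
Population H: 1 + (0.25×1 + 0.64×3.1 + 0.11×1) = 3.344

3.34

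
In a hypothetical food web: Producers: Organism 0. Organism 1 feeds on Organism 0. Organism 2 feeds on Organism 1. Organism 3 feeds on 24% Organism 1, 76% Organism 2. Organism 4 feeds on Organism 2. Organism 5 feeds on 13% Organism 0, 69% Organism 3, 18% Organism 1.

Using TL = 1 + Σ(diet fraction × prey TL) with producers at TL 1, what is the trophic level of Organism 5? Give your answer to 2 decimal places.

Organism 1: 1 + 1 = 2
Organism 2: 1 + 2 = 3
Organism 3: 1 + (0.24×2 + 0.76×3) = 3.76
Organism 4: 1 + 3 = 4
Organism 5: 1 + (0.13×1 + 0.69×3.76 + 0.18×2) = 4.0844

4.08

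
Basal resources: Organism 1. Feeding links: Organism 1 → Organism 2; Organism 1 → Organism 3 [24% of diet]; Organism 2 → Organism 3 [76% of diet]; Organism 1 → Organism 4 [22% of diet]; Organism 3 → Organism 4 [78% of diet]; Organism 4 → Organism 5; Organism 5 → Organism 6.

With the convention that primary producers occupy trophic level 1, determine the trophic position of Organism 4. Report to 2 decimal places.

3.37

Organism 2: 1 + 1 = 2
Organism 3: 1 + (0.24×1 + 0.76×2) = 2.76
Organism 4: 1 + (0.22×1 + 0.78×2.76) = 3.3728
Organism 5: 1 + 3.3728 = 4.3728
Organism 6: 1 + 4.3728 = 5.3728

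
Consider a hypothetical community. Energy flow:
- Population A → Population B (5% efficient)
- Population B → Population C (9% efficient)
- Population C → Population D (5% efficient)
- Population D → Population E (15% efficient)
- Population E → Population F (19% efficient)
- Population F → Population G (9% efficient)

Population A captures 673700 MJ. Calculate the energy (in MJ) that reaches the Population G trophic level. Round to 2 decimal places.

0.39 MJ

Population B: 673700 × 0.05 = 33685 MJ
Population C: 33685 × 0.09 = 3031.65 MJ
Population D: 3031.65 × 0.05 = 151.5825 MJ
Population E: 151.5825 × 0.15 = 22.737375 MJ
Population F: 22.737375 × 0.19 = 4.32010125 MJ
Population G: 4.32010125 × 0.09 = 0.3888091125 MJ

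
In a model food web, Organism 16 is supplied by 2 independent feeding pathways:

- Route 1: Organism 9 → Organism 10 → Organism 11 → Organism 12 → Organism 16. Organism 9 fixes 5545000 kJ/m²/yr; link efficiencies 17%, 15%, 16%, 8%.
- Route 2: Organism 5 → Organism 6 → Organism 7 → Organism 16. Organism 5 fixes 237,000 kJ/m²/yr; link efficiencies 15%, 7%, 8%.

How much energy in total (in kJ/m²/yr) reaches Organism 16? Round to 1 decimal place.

Route 1: 5545000 × 0.17 × 0.15 × 0.16 × 0.08 = 1809.888 kJ/m²/yr
Route 2: 237000 × 0.15 × 0.07 × 0.08 = 199.08 kJ/m²/yr
Total at Organism 16: 1809.888 + 199.08 = 2008.968 kJ/m²/yr

2009.0 kJ/m²/yr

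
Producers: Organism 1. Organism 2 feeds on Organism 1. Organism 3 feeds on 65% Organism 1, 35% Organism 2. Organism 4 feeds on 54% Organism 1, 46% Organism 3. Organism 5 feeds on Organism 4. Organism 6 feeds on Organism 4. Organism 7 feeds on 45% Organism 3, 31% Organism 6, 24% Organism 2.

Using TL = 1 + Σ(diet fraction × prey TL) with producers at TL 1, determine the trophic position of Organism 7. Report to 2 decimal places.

3.66

Organism 2: 1 + 1 = 2
Organism 3: 1 + (0.65×1 + 0.35×2) = 2.35
Organism 4: 1 + (0.54×1 + 0.46×2.35) = 2.621
Organism 5: 1 + 2.621 = 3.621
Organism 6: 1 + 2.621 = 3.621
Organism 7: 1 + (0.45×2.35 + 0.31×3.621 + 0.24×2) = 3.66001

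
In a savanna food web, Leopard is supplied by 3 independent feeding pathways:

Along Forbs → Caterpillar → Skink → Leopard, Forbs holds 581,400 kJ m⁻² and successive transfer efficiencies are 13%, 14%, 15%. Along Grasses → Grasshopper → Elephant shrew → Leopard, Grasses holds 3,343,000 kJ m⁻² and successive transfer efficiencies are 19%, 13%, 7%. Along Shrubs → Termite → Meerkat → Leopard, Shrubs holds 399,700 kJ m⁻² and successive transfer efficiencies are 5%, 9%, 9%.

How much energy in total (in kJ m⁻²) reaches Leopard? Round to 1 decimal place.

7529.1 kJ m⁻²

Via Forbs: 581400 × 0.13 × 0.14 × 0.15 = 1587.222 kJ m⁻²
Via Grasses: 3343000 × 0.19 × 0.13 × 0.07 = 5780.047 kJ m⁻²
Via Shrubs: 399700 × 0.05 × 0.09 × 0.09 = 161.8785 kJ m⁻²
Total at Leopard: 1587.222 + 5780.047 + 161.8785 = 7529.1475 kJ m⁻²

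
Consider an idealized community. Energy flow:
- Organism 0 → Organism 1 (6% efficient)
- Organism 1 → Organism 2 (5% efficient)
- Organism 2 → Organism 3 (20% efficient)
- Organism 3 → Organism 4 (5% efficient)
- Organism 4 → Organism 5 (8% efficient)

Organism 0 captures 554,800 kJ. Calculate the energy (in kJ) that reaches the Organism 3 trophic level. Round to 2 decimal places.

Organism 1: 554800 × 0.06 = 33288 kJ
Organism 2: 33288 × 0.05 = 1664.4 kJ
Organism 3: 1664.4 × 0.2 = 332.88 kJ

332.88 kJ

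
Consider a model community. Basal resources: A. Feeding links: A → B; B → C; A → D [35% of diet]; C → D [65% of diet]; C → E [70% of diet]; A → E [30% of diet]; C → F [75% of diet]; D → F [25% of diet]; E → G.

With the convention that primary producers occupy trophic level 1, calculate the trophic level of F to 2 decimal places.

B: 1 + 1 = 2
C: 1 + 2 = 3
D: 1 + (0.35×1 + 0.65×3) = 3.3
E: 1 + (0.7×3 + 0.3×1) = 3.4
F: 1 + (0.75×3 + 0.25×3.3) = 4.075
G: 1 + 3.4 = 4.4

4.08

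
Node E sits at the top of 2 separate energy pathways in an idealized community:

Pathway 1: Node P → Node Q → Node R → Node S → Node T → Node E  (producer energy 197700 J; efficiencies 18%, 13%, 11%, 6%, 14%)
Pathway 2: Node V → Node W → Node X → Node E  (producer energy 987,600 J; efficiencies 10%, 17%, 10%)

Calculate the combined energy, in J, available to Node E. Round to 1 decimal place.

1683.2 J

Pathway 1: 197700 × 0.18 × 0.13 × 0.11 × 0.06 × 0.14 = 4.27459032 J
Pathway 2: 987600 × 0.1 × 0.17 × 0.1 = 1678.92 J
Total at Node E: 4.27459032 + 1678.92 = 1683.19459032 J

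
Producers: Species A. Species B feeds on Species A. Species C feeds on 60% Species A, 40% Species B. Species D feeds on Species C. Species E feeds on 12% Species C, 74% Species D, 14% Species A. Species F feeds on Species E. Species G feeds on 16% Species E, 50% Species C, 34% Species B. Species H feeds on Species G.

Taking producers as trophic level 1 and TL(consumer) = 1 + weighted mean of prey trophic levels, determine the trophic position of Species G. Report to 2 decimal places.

3.51

Species B: 1 + 1 = 2
Species C: 1 + (0.6×1 + 0.4×2) = 2.4
Species D: 1 + 2.4 = 3.4
Species E: 1 + (0.12×2.4 + 0.74×3.4 + 0.14×1) = 3.944
Species F: 1 + 3.944 = 4.944
Species G: 1 + (0.16×3.944 + 0.5×2.4 + 0.34×2) = 3.51104
Species H: 1 + 3.51104 = 4.51104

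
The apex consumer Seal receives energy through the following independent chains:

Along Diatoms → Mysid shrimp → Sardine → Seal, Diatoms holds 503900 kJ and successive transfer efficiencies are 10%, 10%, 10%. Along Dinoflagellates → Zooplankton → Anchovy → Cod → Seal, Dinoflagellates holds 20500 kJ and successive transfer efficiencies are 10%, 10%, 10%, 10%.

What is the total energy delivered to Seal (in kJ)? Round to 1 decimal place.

506.0 kJ

Via Diatoms: 503900 × 0.1 × 0.1 × 0.1 = 503.9 kJ
Via Dinoflagellates: 20500 × 0.1 × 0.1 × 0.1 × 0.1 = 2.05 kJ
Total at Seal: 503.9 + 2.05 = 505.95 kJ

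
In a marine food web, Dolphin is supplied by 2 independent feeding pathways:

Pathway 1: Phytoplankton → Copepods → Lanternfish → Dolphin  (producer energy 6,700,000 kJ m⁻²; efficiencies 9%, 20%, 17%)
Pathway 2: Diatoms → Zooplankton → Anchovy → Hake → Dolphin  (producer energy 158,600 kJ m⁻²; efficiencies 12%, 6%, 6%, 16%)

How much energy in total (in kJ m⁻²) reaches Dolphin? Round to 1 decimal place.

20513.0 kJ m⁻²

Pathway 1: 6700000 × 0.09 × 0.2 × 0.17 = 20502 kJ m⁻²
Pathway 2: 158600 × 0.12 × 0.06 × 0.06 × 0.16 = 10.962432 kJ m⁻²
Total at Dolphin: 20502 + 10.962432 = 20512.962432 kJ m⁻²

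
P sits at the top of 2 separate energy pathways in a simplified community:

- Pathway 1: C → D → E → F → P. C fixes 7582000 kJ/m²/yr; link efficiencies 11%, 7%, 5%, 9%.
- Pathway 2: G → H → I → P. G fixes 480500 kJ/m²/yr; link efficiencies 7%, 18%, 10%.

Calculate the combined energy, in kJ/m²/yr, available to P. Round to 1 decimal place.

868.1 kJ/m²/yr

Pathway 1: 7582000 × 0.11 × 0.07 × 0.05 × 0.09 = 262.7163 kJ/m²/yr
Pathway 2: 480500 × 0.07 × 0.18 × 0.1 = 605.43 kJ/m²/yr
Total at P: 262.7163 + 605.43 = 868.1463 kJ/m²/yr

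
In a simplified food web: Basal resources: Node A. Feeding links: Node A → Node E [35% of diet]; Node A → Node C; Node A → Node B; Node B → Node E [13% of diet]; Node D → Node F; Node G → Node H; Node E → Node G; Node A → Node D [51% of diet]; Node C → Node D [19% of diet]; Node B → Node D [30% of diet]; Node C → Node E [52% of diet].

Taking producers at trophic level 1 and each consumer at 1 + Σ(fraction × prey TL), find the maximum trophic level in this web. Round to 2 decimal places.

4.65

Node B: 1 + 1 = 2
Node C: 1 + 1 = 2
Node D: 1 + (0.19×2 + 0.3×2 + 0.51×1) = 2.49
Node E: 1 + (0.13×2 + 0.52×2 + 0.35×1) = 2.65
Node F: 1 + 2.49 = 3.49
Node G: 1 + 2.65 = 3.65
Node H: 1 + 3.65 = 4.65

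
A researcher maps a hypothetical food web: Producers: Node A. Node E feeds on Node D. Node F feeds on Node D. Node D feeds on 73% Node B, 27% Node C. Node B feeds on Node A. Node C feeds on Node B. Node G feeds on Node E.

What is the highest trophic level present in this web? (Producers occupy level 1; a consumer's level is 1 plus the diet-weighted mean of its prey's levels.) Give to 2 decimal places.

5.27

Node B: 1 + 1 = 2
Node C: 1 + 2 = 3
Node D: 1 + (0.73×2 + 0.27×3) = 3.27
Node E: 1 + 3.27 = 4.27
Node F: 1 + 3.27 = 4.27
Node G: 1 + 4.27 = 5.27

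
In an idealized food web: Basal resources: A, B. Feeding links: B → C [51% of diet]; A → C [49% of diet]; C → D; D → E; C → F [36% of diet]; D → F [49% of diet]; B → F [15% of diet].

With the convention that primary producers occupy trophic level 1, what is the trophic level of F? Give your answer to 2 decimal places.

C: 1 + (0.51×1 + 0.49×1) = 2
D: 1 + 2 = 3
E: 1 + 3 = 4
F: 1 + (0.36×2 + 0.49×3 + 0.15×1) = 3.34

3.34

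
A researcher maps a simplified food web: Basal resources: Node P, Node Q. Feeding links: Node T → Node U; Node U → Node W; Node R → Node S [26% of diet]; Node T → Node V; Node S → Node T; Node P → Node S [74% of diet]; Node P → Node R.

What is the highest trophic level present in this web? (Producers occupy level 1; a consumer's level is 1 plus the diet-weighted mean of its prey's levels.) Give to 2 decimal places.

Node R: 1 + 1 = 2
Node S: 1 + (0.26×2 + 0.74×1) = 2.26
Node T: 1 + 2.26 = 3.26
Node U: 1 + 3.26 = 4.26
Node V: 1 + 3.26 = 4.26
Node W: 1 + 4.26 = 5.26

5.26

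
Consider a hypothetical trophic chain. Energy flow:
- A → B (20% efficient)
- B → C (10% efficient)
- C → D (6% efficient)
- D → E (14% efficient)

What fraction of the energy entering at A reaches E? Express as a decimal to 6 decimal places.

0.000168

Product of link efficiencies: 0.2 × 0.1 × 0.06 × 0.14 = 0.000168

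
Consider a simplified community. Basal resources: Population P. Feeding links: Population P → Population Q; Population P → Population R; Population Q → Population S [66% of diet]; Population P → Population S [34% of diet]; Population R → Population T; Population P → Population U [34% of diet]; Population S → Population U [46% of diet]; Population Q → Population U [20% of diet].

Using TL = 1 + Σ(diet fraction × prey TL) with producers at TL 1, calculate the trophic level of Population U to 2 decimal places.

Population Q: 1 + 1 = 2
Population R: 1 + 1 = 2
Population S: 1 + (0.66×2 + 0.34×1) = 2.66
Population T: 1 + 2 = 3
Population U: 1 + (0.34×1 + 0.46×2.66 + 0.2×2) = 2.9636

2.96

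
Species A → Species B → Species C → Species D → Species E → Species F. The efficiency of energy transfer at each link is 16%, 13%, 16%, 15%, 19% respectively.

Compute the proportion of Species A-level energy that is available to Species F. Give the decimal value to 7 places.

0.0000948

Product of link efficiencies: 0.16 × 0.13 × 0.16 × 0.15 × 0.19 = 0.000094848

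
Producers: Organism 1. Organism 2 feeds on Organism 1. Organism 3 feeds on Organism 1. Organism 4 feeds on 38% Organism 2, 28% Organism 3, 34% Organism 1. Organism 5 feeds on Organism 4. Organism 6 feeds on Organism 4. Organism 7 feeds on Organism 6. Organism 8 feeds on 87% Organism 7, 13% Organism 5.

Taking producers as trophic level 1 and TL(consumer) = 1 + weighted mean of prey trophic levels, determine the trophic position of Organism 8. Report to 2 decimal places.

Organism 2: 1 + 1 = 2
Organism 3: 1 + 1 = 2
Organism 4: 1 + (0.38×2 + 0.28×2 + 0.34×1) = 2.66
Organism 5: 1 + 2.66 = 3.66
Organism 6: 1 + 2.66 = 3.66
Organism 7: 1 + 3.66 = 4.66
Organism 8: 1 + (0.87×4.66 + 0.13×3.66) = 5.53

5.53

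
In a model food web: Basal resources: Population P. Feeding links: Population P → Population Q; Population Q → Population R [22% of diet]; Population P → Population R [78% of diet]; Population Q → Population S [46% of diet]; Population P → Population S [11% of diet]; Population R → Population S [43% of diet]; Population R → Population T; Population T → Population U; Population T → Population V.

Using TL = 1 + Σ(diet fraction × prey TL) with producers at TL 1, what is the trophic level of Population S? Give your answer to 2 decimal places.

2.98

Population Q: 1 + 1 = 2
Population R: 1 + (0.22×2 + 0.78×1) = 2.22
Population S: 1 + (0.46×2 + 0.11×1 + 0.43×2.22) = 2.9846
Population T: 1 + 2.22 = 3.22
Population U: 1 + 3.22 = 4.22
Population V: 1 + 3.22 = 4.22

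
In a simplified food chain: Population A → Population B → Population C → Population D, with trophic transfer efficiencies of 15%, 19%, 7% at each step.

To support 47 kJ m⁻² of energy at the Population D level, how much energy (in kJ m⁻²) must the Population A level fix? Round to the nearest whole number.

23559 kJ m⁻²

Cumulative transfer efficiency: 0.15 × 0.19 × 0.07 = 0.001995
Population A energy = 47 / 0.001995 = 23559 kJ m⁻²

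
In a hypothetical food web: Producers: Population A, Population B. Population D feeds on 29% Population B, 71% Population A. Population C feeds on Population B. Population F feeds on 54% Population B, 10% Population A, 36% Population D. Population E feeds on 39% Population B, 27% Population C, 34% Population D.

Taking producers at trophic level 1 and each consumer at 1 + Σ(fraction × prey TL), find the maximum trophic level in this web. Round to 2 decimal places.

Population C: 1 + 1 = 2
Population D: 1 + (0.29×1 + 0.71×1) = 2
Population E: 1 + (0.39×1 + 0.27×2 + 0.34×2) = 2.61
Population F: 1 + (0.54×1 + 0.1×1 + 0.36×2) = 2.36

2.61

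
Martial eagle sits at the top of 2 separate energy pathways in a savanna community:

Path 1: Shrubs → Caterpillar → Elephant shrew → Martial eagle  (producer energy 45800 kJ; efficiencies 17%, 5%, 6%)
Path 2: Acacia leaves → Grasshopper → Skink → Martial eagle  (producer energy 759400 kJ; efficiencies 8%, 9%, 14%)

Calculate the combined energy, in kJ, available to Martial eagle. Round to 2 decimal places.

Path 1: 45800 × 0.17 × 0.05 × 0.06 = 23.358 kJ
Path 2: 759400 × 0.08 × 0.09 × 0.14 = 765.4752 kJ
Total at Martial eagle: 23.358 + 765.4752 = 788.8332 kJ

788.83 kJ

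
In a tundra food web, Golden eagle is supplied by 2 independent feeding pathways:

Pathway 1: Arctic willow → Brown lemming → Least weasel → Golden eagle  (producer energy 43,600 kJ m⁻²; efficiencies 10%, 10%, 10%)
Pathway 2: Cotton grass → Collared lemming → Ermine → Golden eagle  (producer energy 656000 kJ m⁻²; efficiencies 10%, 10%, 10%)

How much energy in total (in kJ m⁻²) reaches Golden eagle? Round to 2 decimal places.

Pathway 1: 43600 × 0.1 × 0.1 × 0.1 = 43.6 kJ m⁻²
Pathway 2: 656000 × 0.1 × 0.1 × 0.1 = 656 kJ m⁻²
Total at Golden eagle: 43.6 + 656 = 699.6 kJ m⁻²

699.60 kJ m⁻²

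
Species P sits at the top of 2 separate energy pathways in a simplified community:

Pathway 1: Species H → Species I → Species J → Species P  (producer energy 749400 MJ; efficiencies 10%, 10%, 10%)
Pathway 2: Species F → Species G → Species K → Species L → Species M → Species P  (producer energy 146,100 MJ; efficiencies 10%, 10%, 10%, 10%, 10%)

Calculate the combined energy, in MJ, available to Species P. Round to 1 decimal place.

Pathway 1: 749400 × 0.1 × 0.1 × 0.1 = 749.4 MJ
Pathway 2: 146100 × 0.1 × 0.1 × 0.1 × 0.1 × 0.1 = 1.461 MJ
Total at Species P: 749.4 + 1.461 = 750.861 MJ

750.9 MJ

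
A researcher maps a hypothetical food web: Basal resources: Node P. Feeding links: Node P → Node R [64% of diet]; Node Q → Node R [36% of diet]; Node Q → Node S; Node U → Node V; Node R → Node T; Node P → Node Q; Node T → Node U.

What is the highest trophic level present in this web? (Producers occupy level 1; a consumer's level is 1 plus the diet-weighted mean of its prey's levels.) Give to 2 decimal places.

Node Q: 1 + 1 = 2
Node R: 1 + (0.64×1 + 0.36×2) = 2.36
Node S: 1 + 2 = 3
Node T: 1 + 2.36 = 3.36
Node U: 1 + 3.36 = 4.36
Node V: 1 + 4.36 = 5.36

5.36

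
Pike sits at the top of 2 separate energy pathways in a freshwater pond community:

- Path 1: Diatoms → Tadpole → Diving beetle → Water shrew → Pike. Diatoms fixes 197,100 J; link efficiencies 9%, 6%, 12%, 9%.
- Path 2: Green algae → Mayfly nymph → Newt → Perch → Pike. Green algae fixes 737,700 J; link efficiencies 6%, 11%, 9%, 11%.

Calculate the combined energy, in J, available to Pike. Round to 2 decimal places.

Path 1: 197100 × 0.09 × 0.06 × 0.12 × 0.09 = 11.494872 J
Path 2: 737700 × 0.06 × 0.11 × 0.09 × 0.11 = 48.201318 J
Total at Pike: 11.494872 + 48.201318 = 59.69619 J

59.70 J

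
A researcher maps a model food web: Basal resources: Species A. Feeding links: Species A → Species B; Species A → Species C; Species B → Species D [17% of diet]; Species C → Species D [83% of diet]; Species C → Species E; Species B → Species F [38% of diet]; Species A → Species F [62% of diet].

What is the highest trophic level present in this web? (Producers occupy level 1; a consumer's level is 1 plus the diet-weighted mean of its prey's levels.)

3

Species B: 1 + 1 = 2
Species C: 1 + 1 = 2
Species D: 1 + (0.17×2 + 0.83×2) = 3
Species E: 1 + 2 = 3
Species F: 1 + (0.38×2 + 0.62×1) = 2.38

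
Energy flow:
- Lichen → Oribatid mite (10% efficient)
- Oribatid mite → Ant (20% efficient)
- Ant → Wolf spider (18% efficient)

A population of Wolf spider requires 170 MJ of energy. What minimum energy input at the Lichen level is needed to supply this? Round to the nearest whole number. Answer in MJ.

47222 MJ

Cumulative transfer efficiency: 0.1 × 0.2 × 0.18 = 0.0036
Lichen energy = 170 / 0.0036 = 47222 MJ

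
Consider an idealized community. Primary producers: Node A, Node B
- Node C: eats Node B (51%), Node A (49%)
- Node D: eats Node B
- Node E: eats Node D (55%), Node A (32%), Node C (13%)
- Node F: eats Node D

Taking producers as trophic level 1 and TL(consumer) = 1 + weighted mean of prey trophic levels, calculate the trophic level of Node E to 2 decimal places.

2.68

Node C: 1 + (0.51×1 + 0.49×1) = 2
Node D: 1 + 1 = 2
Node E: 1 + (0.55×2 + 0.32×1 + 0.13×2) = 2.68
Node F: 1 + 2 = 3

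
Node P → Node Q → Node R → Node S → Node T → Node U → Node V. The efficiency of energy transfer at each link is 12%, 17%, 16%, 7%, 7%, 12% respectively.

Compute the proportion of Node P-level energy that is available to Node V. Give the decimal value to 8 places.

Product of link efficiencies: 0.12 × 0.17 × 0.16 × 0.07 × 0.07 × 0.12 = 0.000001919232

0.00000192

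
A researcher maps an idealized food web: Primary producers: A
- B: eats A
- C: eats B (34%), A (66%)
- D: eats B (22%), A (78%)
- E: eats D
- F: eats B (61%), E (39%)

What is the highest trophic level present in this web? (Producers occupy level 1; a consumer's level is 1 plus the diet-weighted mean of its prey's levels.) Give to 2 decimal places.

B: 1 + 1 = 2
C: 1 + (0.34×2 + 0.66×1) = 2.34
D: 1 + (0.22×2 + 0.78×1) = 2.22
E: 1 + 2.22 = 3.22
F: 1 + (0.61×2 + 0.39×3.22) = 3.4758

3.48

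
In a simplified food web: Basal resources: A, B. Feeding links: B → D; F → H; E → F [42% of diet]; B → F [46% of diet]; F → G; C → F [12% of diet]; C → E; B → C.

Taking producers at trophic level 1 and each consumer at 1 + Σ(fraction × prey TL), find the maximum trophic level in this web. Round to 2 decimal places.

3.96

C: 1 + 1 = 2
D: 1 + 1 = 2
E: 1 + 2 = 3
F: 1 + (0.46×1 + 0.42×3 + 0.12×2) = 2.96
G: 1 + 2.96 = 3.96
H: 1 + 2.96 = 3.96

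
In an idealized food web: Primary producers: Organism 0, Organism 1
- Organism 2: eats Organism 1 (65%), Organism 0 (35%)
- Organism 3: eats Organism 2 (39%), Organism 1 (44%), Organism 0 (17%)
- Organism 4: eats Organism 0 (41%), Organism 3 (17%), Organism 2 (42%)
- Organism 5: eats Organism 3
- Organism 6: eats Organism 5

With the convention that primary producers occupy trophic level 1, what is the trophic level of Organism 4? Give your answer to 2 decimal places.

Organism 2: 1 + (0.65×1 + 0.35×1) = 2
Organism 3: 1 + (0.39×2 + 0.44×1 + 0.17×1) = 2.39
Organism 4: 1 + (0.41×1 + 0.17×2.39 + 0.42×2) = 2.6563
Organism 5: 1 + 2.39 = 3.39
Organism 6: 1 + 3.39 = 4.39

2.66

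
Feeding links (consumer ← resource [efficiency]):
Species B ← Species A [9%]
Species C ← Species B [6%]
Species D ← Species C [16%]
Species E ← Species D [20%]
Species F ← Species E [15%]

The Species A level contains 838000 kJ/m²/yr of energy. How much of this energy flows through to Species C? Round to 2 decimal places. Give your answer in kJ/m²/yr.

Species B: 838000 × 0.09 = 75420 kJ/m²/yr
Species C: 75420 × 0.06 = 4525.2 kJ/m²/yr

4525.20 kJ/m²/yr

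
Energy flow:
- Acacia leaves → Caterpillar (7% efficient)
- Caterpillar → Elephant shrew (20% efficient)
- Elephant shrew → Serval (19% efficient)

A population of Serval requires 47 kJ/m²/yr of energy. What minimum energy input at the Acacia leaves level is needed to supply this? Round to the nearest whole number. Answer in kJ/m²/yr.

Cumulative transfer efficiency: 0.07 × 0.2 × 0.19 = 0.00266
Acacia leaves energy = 47 / 0.00266 = 17669 kJ/m²/yr

17669 kJ/m²/yr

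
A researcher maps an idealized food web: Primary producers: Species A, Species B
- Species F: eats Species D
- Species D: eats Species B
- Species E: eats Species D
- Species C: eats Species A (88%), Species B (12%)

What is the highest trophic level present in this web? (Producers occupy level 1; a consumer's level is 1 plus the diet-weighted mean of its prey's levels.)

3

Species C: 1 + (0.88×1 + 0.12×1) = 2
Species D: 1 + 1 = 2
Species E: 1 + 2 = 3
Species F: 1 + 2 = 3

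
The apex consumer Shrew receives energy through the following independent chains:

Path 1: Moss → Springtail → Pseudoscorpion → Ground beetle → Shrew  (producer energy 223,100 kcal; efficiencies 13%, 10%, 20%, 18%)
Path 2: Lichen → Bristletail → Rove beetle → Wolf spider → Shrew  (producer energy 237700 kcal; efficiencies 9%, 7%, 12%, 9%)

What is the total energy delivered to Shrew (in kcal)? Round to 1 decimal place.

120.6 kcal

Path 1: 223100 × 0.13 × 0.1 × 0.2 × 0.18 = 104.4108 kcal
Path 2: 237700 × 0.09 × 0.07 × 0.12 × 0.09 = 16.173108 kcal
Total at Shrew: 104.4108 + 16.173108 = 120.583908 kcal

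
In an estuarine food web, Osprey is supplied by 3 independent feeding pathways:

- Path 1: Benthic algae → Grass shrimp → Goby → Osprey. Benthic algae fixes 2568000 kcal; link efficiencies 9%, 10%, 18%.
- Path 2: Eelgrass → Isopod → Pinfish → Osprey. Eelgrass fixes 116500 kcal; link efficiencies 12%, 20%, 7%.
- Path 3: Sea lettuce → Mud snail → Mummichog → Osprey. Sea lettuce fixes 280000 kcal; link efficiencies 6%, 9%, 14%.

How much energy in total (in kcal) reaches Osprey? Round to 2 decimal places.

4567.56 kcal

Path 1: 2568000 × 0.09 × 0.1 × 0.18 = 4160.16 kcal
Path 2: 116500 × 0.12 × 0.2 × 0.07 = 195.72 kcal
Path 3: 280000 × 0.06 × 0.09 × 0.14 = 211.68 kcal
Total at Osprey: 4160.16 + 195.72 + 211.68 = 4567.56 kcal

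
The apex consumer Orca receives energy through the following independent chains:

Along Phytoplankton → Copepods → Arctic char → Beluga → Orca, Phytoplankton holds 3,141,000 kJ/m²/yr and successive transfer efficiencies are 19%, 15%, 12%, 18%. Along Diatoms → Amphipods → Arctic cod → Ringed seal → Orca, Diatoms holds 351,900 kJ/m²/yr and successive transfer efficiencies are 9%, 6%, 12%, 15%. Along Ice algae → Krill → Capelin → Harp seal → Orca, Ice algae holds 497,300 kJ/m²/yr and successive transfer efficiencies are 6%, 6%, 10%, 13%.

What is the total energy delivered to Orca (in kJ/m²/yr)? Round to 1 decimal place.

Via Phytoplankton: 3141000 × 0.19 × 0.15 × 0.12 × 0.18 = 1933.5996 kJ/m²/yr
Via Diatoms: 351900 × 0.09 × 0.06 × 0.12 × 0.15 = 34.20468 kJ/m²/yr
Via Ice algae: 497300 × 0.06 × 0.06 × 0.1 × 0.13 = 23.27364 kJ/m²/yr
Total at Orca: 1933.5996 + 34.20468 + 23.27364 = 1991.07792 kJ/m²/yr

1991.1 kJ/m²/yr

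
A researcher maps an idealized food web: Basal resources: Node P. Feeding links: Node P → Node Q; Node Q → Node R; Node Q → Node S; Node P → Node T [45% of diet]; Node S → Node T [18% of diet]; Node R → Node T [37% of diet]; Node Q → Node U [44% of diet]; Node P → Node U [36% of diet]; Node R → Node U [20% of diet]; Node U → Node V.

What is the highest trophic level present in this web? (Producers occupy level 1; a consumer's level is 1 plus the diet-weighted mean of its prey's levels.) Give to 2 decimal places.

Node Q: 1 + 1 = 2
Node R: 1 + 2 = 3
Node S: 1 + 2 = 3
Node T: 1 + (0.45×1 + 0.18×3 + 0.37×3) = 3.1
Node U: 1 + (0.44×2 + 0.36×1 + 0.2×3) = 2.84
Node V: 1 + 2.84 = 3.84

3.84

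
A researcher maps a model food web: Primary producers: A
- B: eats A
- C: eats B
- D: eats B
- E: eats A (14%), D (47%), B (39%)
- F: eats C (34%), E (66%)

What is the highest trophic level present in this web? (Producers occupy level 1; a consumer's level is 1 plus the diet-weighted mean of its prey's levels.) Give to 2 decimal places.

B: 1 + 1 = 2
C: 1 + 2 = 3
D: 1 + 2 = 3
E: 1 + (0.14×1 + 0.47×3 + 0.39×2) = 3.33
F: 1 + (0.34×3 + 0.66×3.33) = 4.2178

4.22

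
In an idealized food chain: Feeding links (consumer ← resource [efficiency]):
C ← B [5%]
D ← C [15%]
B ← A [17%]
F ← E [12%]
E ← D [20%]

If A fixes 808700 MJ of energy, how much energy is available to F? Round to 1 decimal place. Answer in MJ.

24.7 MJ

B: 808700 × 0.17 = 137479 MJ
C: 137479 × 0.05 = 6873.95 MJ
D: 6873.95 × 0.15 = 1031.0925 MJ
E: 1031.0925 × 0.2 = 206.2185 MJ
F: 206.2185 × 0.12 = 24.74622 MJ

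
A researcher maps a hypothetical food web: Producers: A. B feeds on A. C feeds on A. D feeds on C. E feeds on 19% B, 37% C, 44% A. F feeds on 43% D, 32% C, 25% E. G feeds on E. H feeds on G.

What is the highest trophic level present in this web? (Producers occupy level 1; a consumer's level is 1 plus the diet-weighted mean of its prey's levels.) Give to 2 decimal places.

B: 1 + 1 = 2
C: 1 + 1 = 2
D: 1 + 2 = 3
E: 1 + (0.19×2 + 0.37×2 + 0.44×1) = 2.56
F: 1 + (0.43×3 + 0.32×2 + 0.25×2.56) = 3.57
G: 1 + 2.56 = 3.56
H: 1 + 3.56 = 4.56

4.56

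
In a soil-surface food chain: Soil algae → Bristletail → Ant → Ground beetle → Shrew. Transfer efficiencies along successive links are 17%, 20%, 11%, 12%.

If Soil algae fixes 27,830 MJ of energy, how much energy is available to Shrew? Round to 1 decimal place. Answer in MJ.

12.5 MJ

Bristletail: 27830 × 0.17 = 4731.1 MJ
Ant: 4731.1 × 0.2 = 946.22 MJ
Ground beetle: 946.22 × 0.11 = 104.0842 MJ
Shrew: 104.0842 × 0.12 = 12.490104 MJ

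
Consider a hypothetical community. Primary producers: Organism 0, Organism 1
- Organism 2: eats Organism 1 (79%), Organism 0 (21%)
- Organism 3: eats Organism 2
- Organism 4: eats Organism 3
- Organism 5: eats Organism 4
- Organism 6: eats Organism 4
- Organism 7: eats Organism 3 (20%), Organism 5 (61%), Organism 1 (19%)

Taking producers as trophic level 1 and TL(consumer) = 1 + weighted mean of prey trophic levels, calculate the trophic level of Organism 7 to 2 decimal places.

4.84

Organism 2: 1 + (0.79×1 + 0.21×1) = 2
Organism 3: 1 + 2 = 3
Organism 4: 1 + 3 = 4
Organism 5: 1 + 4 = 5
Organism 6: 1 + 4 = 5
Organism 7: 1 + (0.2×3 + 0.61×5 + 0.19×1) = 4.84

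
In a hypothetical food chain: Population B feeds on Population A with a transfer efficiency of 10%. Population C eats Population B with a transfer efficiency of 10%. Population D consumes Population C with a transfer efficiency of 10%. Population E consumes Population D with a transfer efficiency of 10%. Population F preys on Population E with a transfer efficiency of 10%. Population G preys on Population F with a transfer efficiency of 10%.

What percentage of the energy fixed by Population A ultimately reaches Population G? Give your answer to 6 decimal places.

Product of link efficiencies: 0.1 × 0.1 × 0.1 × 0.1 × 0.1 × 0.1 = 0.000001
As a percentage: 0.000001 × 100 = 0.000100%

0.000100%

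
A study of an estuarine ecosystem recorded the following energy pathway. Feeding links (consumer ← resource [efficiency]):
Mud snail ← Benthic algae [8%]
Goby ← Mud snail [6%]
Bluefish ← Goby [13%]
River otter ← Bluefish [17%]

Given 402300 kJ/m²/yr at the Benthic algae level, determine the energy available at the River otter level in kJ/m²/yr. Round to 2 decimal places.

Mud snail: 402300 × 0.08 = 32184 kJ/m²/yr
Goby: 32184 × 0.06 = 1931.04 kJ/m²/yr
Bluefish: 1931.04 × 0.13 = 251.0352 kJ/m²/yr
River otter: 251.0352 × 0.17 = 42.675984 kJ/m²/yr

42.68 kJ/m²/yr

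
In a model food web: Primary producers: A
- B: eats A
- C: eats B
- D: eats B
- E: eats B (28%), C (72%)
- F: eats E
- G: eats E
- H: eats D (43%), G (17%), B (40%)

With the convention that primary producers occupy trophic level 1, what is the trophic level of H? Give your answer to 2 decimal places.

B: 1 + 1 = 2
C: 1 + 2 = 3
D: 1 + 2 = 3
E: 1 + (0.28×2 + 0.72×3) = 3.72
F: 1 + 3.72 = 4.72
G: 1 + 3.72 = 4.72
H: 1 + (0.43×3 + 0.17×4.72 + 0.4×2) = 3.8924

3.89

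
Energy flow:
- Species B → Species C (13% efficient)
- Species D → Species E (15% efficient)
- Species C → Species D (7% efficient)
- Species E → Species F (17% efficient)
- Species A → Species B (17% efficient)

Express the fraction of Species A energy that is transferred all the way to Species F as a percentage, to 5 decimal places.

0.00394%

Product of link efficiencies: 0.17 × 0.13 × 0.07 × 0.15 × 0.17 = 0.0000394485
As a percentage: 0.0000394485 × 100 = 0.00394%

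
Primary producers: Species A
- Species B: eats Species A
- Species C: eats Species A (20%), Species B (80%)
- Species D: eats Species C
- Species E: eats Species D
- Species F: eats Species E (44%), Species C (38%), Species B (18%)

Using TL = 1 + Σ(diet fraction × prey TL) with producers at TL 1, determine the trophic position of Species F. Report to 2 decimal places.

4.54

Species B: 1 + 1 = 2
Species C: 1 + (0.2×1 + 0.8×2) = 2.8
Species D: 1 + 2.8 = 3.8
Species E: 1 + 3.8 = 4.8
Species F: 1 + (0.44×4.8 + 0.38×2.8 + 0.18×2) = 4.536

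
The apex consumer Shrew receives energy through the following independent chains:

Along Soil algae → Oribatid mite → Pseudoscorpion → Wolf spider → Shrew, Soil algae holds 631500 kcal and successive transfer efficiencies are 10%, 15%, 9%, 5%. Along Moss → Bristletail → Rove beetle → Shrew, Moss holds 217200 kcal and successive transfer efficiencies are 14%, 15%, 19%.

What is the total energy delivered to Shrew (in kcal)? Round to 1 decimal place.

Via Soil algae: 631500 × 0.1 × 0.15 × 0.09 × 0.05 = 42.62625 kcal
Via Moss: 217200 × 0.14 × 0.15 × 0.19 = 866.628 kcal
Total at Shrew: 42.62625 + 866.628 = 909.25425 kcal

909.3 kcal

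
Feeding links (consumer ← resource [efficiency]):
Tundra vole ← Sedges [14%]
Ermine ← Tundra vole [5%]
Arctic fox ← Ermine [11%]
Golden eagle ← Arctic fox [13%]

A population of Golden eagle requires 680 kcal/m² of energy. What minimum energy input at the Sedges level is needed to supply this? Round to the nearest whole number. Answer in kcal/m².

6793207 kcal/m²

Cumulative transfer efficiency: 0.14 × 0.05 × 0.11 × 0.13 = 0.0001001
Sedges energy = 680 / 0.0001001 = 6793207 kcal/m²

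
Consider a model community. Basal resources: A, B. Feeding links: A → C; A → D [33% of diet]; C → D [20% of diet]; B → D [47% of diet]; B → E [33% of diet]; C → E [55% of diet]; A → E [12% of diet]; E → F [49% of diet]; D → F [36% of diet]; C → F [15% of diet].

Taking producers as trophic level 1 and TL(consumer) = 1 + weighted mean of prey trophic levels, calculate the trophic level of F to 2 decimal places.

3.34

C: 1 + 1 = 2
D: 1 + (0.33×1 + 0.2×2 + 0.47×1) = 2.2
E: 1 + (0.33×1 + 0.55×2 + 0.12×1) = 2.55
F: 1 + (0.49×2.55 + 0.36×2.2 + 0.15×2) = 3.3415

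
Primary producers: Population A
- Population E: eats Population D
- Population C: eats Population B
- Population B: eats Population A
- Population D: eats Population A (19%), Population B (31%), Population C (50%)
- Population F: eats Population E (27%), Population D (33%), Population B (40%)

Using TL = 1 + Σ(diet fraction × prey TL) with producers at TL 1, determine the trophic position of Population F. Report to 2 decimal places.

Population B: 1 + 1 = 2
Population C: 1 + 2 = 3
Population D: 1 + (0.19×1 + 0.31×2 + 0.5×3) = 3.31
Population E: 1 + 3.31 = 4.31
Population F: 1 + (0.27×4.31 + 0.33×3.31 + 0.4×2) = 4.056

4.06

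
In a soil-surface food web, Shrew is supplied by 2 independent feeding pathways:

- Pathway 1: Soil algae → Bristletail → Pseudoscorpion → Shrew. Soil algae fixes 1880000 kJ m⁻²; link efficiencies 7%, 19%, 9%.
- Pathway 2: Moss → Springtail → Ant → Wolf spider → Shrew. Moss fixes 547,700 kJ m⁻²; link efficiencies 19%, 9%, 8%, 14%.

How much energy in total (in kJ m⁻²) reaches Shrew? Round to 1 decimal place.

Pathway 1: 1880000 × 0.07 × 0.19 × 0.09 = 2250.36 kJ m⁻²
Pathway 2: 547700 × 0.19 × 0.09 × 0.08 × 0.14 = 104.895504 kJ m⁻²
Total at Shrew: 2250.36 + 104.895504 = 2355.255504 kJ m⁻²

2355.3 kJ m⁻²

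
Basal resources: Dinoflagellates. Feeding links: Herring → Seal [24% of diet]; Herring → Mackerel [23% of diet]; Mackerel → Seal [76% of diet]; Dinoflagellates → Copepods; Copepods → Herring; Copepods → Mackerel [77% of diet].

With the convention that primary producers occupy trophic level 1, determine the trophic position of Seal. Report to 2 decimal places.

4.17

Copepods: 1 + 1 = 2
Herring: 1 + 2 = 3
Mackerel: 1 + (0.77×2 + 0.23×3) = 3.23
Seal: 1 + (0.76×3.23 + 0.24×3) = 4.1748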